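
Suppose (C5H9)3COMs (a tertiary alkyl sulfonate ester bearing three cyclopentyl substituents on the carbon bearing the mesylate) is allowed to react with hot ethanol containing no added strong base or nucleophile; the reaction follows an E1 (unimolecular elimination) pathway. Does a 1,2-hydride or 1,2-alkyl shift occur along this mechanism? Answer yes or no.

no

The first-formed carbocation is tertiary.
No single 1,2-shift to an adjacent carbon would produce a more-substituted cation than the one already present, so no rearrangement occurs.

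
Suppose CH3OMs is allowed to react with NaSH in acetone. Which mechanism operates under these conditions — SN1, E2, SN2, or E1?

SN2

Conditions: a methyl substrate with a strong nucleophile in the polar aprotic solvent acetone.
These conditions are the textbook signature of the SN2 pathway.
An unhindered substrate with a strong nucleophile in a polar aprotic solvent favours one-step backside displacement.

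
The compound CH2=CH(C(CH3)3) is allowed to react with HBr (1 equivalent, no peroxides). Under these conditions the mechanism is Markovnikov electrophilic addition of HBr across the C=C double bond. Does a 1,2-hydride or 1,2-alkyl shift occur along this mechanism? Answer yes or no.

yes

The first-formed carbocation is secondary.
The adjacent tert-butyl carbon has no hydrogen but bears methyl groups; migration of one methyl with its bonding pair (a 1,2-methyl shift) places the charge on a tertiary centre.
Tertiary is more stable than secondary, so the shift occurs.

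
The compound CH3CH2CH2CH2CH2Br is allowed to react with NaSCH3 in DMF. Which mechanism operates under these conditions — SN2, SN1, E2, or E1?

SN2

Conditions: a primary substrate with a strong nucleophile in the polar aprotic solvent DMF.
These conditions are the textbook signature of the SN2 pathway.
An unhindered substrate with a strong nucleophile in a polar aprotic solvent favours one-step backside displacement.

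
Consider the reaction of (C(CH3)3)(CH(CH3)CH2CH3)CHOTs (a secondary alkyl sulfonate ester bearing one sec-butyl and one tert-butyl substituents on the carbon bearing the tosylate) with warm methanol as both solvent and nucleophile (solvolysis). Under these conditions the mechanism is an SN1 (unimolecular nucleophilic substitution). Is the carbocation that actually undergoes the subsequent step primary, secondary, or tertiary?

tertiary

Step 1: Unassisted departure of TsO⁻ (taking the C–O bonding pair) generates a secondary carbocation.
Step 2: A hydride (H with its bonding pair) migrates from the adjacent sec-butyl carbon to the cationic centre — a 1,2-hydride shift — upgrading the secondary cation to a tertiary one.
The cation rearranges from secondary to tertiary via a 1,2-hydride shift from the adjacent sec-butyl carbon; the tertiary cation is what reacts next.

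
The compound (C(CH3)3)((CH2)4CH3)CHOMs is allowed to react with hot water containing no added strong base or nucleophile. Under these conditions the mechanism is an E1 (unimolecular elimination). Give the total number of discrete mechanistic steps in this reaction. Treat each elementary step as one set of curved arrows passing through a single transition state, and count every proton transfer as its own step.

Step 1: Unassisted departure of MsO⁻ (taking the C–O bonding pair) generates a secondary carbocation.
Step 2: A 1,2-methyl shift from the adjacent tert-butyl carbon moves the positive charge from the secondary centre to an adjacent carbon, generating a more stable tertiary carbocation.
Step 3: A weak base (a water molecule from the solvent) removes a proton from a carbon adjacent to the cationic centre; the electrons of that C–H bond become the new π(C=C) bond, giving the alkene.
Total: 3 elementary steps.

3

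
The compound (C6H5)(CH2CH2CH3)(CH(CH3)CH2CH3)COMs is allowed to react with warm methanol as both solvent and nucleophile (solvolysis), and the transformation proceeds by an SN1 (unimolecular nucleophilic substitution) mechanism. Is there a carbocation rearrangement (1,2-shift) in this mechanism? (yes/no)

no

The first-formed carbocation is tertiary.
No single 1,2-shift to an adjacent carbon would produce a more-substituted cation than the one already present, so no rearrangement occurs.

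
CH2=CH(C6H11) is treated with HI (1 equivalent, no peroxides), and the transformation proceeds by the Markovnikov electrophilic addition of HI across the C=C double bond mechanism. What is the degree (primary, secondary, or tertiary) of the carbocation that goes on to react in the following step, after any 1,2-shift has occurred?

Step 1: Electrophilic addition begins with the π(C=C) electrons forming a bond to the proton of HI. Following Markovnikov's rule, the resulting cation is secondary. The H–I bond breaks heterolytically, releasing I⁻.
Step 2: A 1,2-hydride shift from the adjacent cyclohexyl carbon moves the positive charge from the secondary centre to an adjacent carbon, generating a more stable tertiary carbocation.
The cation rearranges from secondary to tertiary via a 1,2-hydride shift from the adjacent cyclohexyl carbon; the tertiary cation is what reacts next.

tertiary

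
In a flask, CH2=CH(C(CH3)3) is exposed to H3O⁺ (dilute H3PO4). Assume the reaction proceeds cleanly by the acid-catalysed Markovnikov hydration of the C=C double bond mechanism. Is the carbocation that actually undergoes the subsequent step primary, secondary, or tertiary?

Step 1: The π electrons of the C=C bond attack a proton of H3O⁺; Markovnikov addition places the new C–H on the less-substituted alkene carbon, so the positive charge ends up on the more-substituted carbon — a secondary carbocation. H2O is released.
Step 2: A methyl group with its bonding pair migrates from the adjacent tert-butyl carbon to the cationic centre — a 1,2-methyl shift — upgrading the secondary cation to a tertiary one.
The cation rearranges from secondary to tertiary via a 1,2-methyl shift from the adjacent tert-butyl carbon; the tertiary cation is what reacts next.

tertiary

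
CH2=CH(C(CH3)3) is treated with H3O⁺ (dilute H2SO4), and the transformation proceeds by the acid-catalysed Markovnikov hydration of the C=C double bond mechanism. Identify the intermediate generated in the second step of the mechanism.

Step 1: Electrophilic addition begins with the π(C=C) electrons forming a bond to the proton of H3O⁺. Following Markovnikov's rule, the resulting cation is secondary. H2O is released.
Step 2: A 1,2-methyl shift from the adjacent tert-butyl carbon moves the positive charge from the secondary centre to an adjacent carbon, generating a more stable tertiary carbocation.
After step 2 the species present is a tertiary carbocation.

tertiary carbocation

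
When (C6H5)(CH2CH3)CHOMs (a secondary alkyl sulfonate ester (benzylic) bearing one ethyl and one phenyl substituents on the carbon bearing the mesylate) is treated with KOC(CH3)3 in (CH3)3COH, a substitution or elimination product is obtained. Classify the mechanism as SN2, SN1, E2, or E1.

E2

Conditions: a strong/bulky base with a secondary substrate bearing a β-hydrogen.
These conditions are the textbook signature of the E2 pathway.
A strong (often hindered) base removes a β-H in concert with loss of the leaving group — bimolecular elimination.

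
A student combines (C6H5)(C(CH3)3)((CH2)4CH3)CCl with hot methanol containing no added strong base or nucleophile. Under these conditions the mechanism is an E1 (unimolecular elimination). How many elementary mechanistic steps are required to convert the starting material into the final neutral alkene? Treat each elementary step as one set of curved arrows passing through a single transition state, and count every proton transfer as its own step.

2

Step 1: The C–Cl bond breaks with both electrons going to the chloride; Cl⁻ leaves and a tertiary carbocation remains.
(No 1,2-shift: no single shift to an adjacent carbon would give a more stable cation.)
Step 2: A methanol molecule (solvent) deprotonates a β-carbon; as the C–H bond breaks, those electrons form the new alkene π bond.
Total: 2 elementary steps.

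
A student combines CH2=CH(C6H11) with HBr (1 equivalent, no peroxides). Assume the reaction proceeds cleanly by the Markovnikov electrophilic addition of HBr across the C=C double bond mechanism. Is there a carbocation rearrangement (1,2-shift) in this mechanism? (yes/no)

The first-formed carbocation is secondary.
The adjacent cyclohexyl carbon already bears 2 other carbon substituents and has a hydrogen to migrate; after a 1,2-hydride shift from that carbon the positive charge sits on a tertiary centre.
Tertiary is more stable than secondary, so the shift occurs.

yes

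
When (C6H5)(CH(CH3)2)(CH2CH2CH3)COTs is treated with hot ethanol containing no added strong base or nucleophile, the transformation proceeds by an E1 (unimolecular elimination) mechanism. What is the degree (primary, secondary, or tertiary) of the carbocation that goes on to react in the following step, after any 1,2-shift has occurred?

tertiary

Step 1: Unassisted departure of TsO⁻ (taking the C–O bonding pair) generates a tertiary carbocation.
No single 1,2-shift to an adjacent carbon would give a more-substituted cation, so no rearrangement occurs.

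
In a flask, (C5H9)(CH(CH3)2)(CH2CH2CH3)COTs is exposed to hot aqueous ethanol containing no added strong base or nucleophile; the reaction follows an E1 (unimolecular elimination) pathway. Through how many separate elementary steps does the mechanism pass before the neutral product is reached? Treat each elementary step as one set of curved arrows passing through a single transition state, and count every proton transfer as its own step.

Step 1: Unassisted departure of TsO⁻ (taking the C–O bonding pair) generates a tertiary carbocation.
(No 1,2-shift: no single shift to an adjacent carbon would give a more stable cation.)
Step 2: A weak base (a water (or ethanol) molecule from the solvent) removes a proton from a carbon adjacent to the cationic centre; the electrons of that C–H bond become the new π(C=C) bond, giving the alkene.
Total: 2 elementary steps.

2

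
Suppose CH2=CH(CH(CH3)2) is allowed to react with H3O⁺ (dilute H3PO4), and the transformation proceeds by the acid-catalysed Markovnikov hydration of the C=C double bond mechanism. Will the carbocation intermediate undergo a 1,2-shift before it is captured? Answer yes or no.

The first-formed carbocation is secondary.
The adjacent isopropyl carbon already bears 2 other carbon substituents and has a hydrogen to migrate; after a 1,2-hydride shift from that carbon the positive charge sits on a tertiary centre.
Tertiary is more stable than secondary, so the shift occurs.

yes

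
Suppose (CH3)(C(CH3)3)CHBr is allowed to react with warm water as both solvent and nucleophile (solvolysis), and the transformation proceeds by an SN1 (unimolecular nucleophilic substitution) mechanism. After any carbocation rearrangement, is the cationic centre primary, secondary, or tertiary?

tertiary

Step 1: Unassisted departure of Br⁻ (taking the C–Br bonding pair) generates a secondary carbocation.
Step 2: Carbocation rearrangement: a 1,2-methyl shift from the adjacent tert-butyl carbon converts the initially-formed secondary cation into the more stable tertiary cation.
The cation rearranges from secondary to tertiary via a 1,2-methyl shift from the adjacent tert-butyl carbon; the tertiary cation is what reacts next.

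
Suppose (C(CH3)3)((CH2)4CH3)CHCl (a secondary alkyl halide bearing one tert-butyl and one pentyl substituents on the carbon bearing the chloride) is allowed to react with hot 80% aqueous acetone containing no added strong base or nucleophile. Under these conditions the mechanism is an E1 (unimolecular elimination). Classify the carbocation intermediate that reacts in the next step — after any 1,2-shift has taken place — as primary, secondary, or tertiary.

tertiary

Step 1: Unassisted departure of Cl⁻ (taking the C–Cl bonding pair) generates a secondary carbocation.
Step 2: A methyl group with its bonding pair migrates from the adjacent tert-butyl carbon to the cationic centre — a 1,2-methyl shift — upgrading the secondary cation to a tertiary one.
The cation rearranges from secondary to tertiary via a 1,2-methyl shift from the adjacent tert-butyl carbon; the tertiary cation is what reacts next.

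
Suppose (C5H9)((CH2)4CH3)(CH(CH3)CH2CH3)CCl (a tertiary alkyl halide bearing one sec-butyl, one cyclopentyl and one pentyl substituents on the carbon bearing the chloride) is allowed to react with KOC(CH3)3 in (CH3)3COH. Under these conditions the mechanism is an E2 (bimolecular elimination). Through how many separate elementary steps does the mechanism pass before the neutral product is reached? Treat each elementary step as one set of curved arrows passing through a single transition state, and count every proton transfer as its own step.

1

Step 1: In one step, (CH3)3CO⁻ pulls off a β-proton, the C–Cl bond cleaves, and a C=C double bond forms between the α- and β-carbons (E2, anti elimination).
Total: 1 elementary step.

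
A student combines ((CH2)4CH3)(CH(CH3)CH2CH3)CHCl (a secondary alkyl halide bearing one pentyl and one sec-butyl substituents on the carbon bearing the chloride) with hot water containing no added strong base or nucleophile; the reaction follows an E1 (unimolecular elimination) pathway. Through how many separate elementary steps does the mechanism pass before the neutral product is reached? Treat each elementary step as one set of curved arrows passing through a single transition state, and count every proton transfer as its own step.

Step 1: Ionisation: the C–Cl σ-bond cleaves heterolytically; both bonding electrons depart with Cl⁻, leaving a secondary carbocation at the α-carbon.
Step 2: A 1,2-hydride shift from the adjacent sec-butyl carbon moves the positive charge from the secondary centre to an adjacent carbon, generating a more stable tertiary carbocation.
Step 3: A weak base (a water molecule from the solvent) removes a proton from a carbon adjacent to the cationic centre; the electrons of that C–H bond become the new π(C=C) bond, giving the alkene.
Total: 3 elementary steps.

3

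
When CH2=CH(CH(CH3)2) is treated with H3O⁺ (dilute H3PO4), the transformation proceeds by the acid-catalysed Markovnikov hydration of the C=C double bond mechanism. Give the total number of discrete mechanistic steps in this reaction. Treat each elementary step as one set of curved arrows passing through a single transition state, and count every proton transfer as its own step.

Step 1: Electrophilic addition begins with the π(C=C) electrons forming a bond to the proton of H3O⁺. Following Markovnikov's rule, the resulting cation is secondary. H2O is released.
Step 2: A 1,2-hydride shift from the adjacent isopropyl carbon moves the positive charge from the secondary centre to an adjacent carbon, generating a more stable tertiary carbocation.
Step 3: Nucleophilic capture of the cation by H2O produces the protonated alcohol (an oxonium ion).
Step 4: Deprotonation of the oxonium ion by a water molecule delivers the neutral alcohol and regenerates the acid catalyst.
Total: 4 elementary steps.

4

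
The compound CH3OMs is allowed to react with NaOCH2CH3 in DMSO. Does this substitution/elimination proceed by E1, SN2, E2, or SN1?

Conditions: a methyl substrate with a strong nucleophile in the polar aprotic solvent DMSO.
These conditions are the textbook signature of the SN2 pathway.
An unhindered substrate with a strong nucleophile in a polar aprotic solvent favours one-step backside displacement.

SN2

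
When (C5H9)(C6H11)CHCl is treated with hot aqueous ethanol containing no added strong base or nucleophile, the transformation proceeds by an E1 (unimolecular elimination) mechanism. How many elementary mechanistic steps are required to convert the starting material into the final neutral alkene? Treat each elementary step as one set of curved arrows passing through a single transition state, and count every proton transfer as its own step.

Step 1: Ionisation: the C–Cl σ-bond cleaves heterolytically; both bonding electrons depart with Cl⁻, leaving a secondary carbocation at the α-carbon.
Step 2: Carbocation rearrangement: a 1,2-hydride shift from the adjacent cyclopentyl carbon converts the initially-formed secondary cation into the more stable tertiary cation.
Step 3: A water (or ethanol) molecule (solvent) deprotonates a β-carbon; as the C–H bond breaks, those electrons form the new alkene π bond.
Total: 3 elementary steps.

3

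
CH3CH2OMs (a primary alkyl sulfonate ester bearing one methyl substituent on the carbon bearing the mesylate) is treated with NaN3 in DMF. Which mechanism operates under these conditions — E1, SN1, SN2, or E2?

Conditions: a primary substrate with a strong nucleophile in the polar aprotic solvent DMF.
These conditions are the textbook signature of the SN2 pathway.
An unhindered substrate with a strong nucleophile in a polar aprotic solvent favours one-step backside displacement.

SN2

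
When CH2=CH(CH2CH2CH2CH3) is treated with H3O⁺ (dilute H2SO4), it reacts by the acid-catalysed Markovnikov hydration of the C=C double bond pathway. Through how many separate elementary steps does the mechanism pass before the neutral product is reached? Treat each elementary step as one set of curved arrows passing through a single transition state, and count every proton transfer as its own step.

3

Step 1: Protonation of the alkene by H3O⁺: the π bond acts as the nucleophile and picks up H⁺, giving the more stable (Markovnikov) secondary carbocation. H2O is released.
(No 1,2-shift: no single shift to an adjacent carbon would give a more stable cation.)
Step 2: Water acts as the nucleophile: an oxygen lone pair bonds to the cationic carbon, giving an oxonium-ion intermediate.
Step 3: Proton transfer from the O–H of the oxonium ion to H2O completes the catalytic cycle and yields the alcohol.
Total: 3 elementary steps.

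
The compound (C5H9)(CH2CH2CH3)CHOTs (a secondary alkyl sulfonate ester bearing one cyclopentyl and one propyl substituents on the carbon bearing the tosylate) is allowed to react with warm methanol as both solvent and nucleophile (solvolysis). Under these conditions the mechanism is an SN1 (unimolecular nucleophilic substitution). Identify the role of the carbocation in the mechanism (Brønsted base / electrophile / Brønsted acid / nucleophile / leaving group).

Step 3: Nucleophilic capture: the oxygen of CH3OH bonds to the cationic carbon, producing an oxonium-ion intermediate.
The carbocation accepts an electron pair into an empty or π* orbital — it is the electrophile.

electrophile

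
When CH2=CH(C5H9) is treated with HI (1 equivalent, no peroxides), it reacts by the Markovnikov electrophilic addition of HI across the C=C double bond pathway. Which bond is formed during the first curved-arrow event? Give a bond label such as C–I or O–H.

Step 1: Protonation of the alkene by HI: the π bond acts as the nucleophile and picks up H⁺, giving the more stable (Markovnikov) secondary carbocation. The H–I bond breaks heterolytically, releasing I⁻.
The bond formed in this step is the C–H bond.

C–H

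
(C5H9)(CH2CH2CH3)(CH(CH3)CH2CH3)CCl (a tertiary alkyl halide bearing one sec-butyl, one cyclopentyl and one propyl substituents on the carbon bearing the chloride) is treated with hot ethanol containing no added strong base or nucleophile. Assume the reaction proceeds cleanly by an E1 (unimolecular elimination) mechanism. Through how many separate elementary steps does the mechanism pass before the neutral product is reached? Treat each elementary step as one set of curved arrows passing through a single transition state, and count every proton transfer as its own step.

2

Step 1: Rate-determining heterolysis of the C–Cl bond gives Cl⁻ and a tertiary carbocation.
(No 1,2-shift: no single shift to an adjacent carbon would give a more stable cation.)
Step 2: Loss of a β-proton to an ethanol molecule of the solvent: the C–H bonding pair collapses toward the cationic carbon to form the C=C π bond, yielding the alkene.
Total: 2 elementary steps.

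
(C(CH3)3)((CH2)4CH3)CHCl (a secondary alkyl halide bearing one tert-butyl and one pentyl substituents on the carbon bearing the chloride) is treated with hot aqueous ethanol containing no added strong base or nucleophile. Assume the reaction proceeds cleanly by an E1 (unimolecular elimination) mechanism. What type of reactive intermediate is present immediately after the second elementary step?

Step 1: Unassisted departure of Cl⁻ (taking the C–Cl bonding pair) generates a secondary carbocation.
Step 2: Carbocation rearrangement: a 1,2-methyl shift from the adjacent tert-butyl carbon converts the initially-formed secondary cation into the more stable tertiary cation.
After step 2 the species present is a tertiary carbocation.

tertiary carbocation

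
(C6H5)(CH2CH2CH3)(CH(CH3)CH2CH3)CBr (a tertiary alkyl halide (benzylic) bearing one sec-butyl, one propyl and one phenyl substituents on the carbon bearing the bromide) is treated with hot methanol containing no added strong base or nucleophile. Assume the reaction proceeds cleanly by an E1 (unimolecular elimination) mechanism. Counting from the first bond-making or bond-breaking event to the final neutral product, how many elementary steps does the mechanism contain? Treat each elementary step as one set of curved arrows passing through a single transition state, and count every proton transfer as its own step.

2

Step 1: Unassisted departure of Br⁻ (taking the C–Br bonding pair) generates a tertiary carbocation.
(No 1,2-shift: no single shift to an adjacent carbon would give a more stable cation.)
Step 2: A weak base (a methanol molecule from the solvent) removes a proton from a carbon adjacent to the cationic centre; the electrons of that C–H bond become the new π(C=C) bond, giving the alkene.
Total: 2 elementary steps.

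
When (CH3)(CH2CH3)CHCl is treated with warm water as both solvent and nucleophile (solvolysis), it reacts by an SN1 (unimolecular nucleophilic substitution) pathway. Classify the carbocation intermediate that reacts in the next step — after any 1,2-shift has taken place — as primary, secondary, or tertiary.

secondary

Step 1: Unassisted departure of Cl⁻ (taking the C–Cl bonding pair) generates a secondary carbocation.
No single 1,2-shift to an adjacent carbon would give a more-substituted cation, so no rearrangement occurs.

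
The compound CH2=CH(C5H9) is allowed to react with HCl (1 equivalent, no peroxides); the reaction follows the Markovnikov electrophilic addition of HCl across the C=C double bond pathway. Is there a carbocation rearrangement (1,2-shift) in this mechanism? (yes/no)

The first-formed carbocation is secondary.
The adjacent cyclopentyl carbon already bears 2 other carbon substituents and has a hydrogen to migrate; after a 1,2-hydride shift from that carbon the positive charge sits on a tertiary centre.
Tertiary is more stable than secondary, so the shift occurs.

yes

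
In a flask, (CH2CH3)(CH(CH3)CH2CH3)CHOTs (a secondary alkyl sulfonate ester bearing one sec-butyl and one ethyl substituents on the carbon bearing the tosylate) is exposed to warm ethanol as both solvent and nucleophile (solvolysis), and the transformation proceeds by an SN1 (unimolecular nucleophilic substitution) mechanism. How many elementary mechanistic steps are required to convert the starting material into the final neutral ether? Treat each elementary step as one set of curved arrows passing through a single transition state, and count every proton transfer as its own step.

Step 1: Rate-determining heterolysis of the C–O bond gives TsO⁻ and a secondary carbocation.
Step 2: A 1,2-hydride shift from the adjacent sec-butyl carbon moves the positive charge from the secondary centre to an adjacent carbon, generating a more stable tertiary carbocation.
Step 3: CH3CH2OH donates an oxygen lone pair into the empty p orbital of the cation, giving a protonated ether (an oxonium ion).
Step 4: Proton transfer from the O–H of the oxonium ion to a solvent molecule delivers the neutral ether.
Total: 4 elementary steps.

4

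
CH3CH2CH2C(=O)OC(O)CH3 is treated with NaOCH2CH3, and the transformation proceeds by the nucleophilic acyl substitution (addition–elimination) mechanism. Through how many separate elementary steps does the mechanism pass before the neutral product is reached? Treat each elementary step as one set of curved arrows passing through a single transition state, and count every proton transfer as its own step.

Step 1: CH3CH2O⁻ adds to the carbonyl carbon; the C=O π electrons shift onto oxygen and a tetrahedral alkoxide intermediate forms.
Step 2: An oxygen lone pair re-forms the C=O π bond as the C–O σ-bond breaks; CH3CO2⁻ is expelled.
Total: 2 elementary steps.

2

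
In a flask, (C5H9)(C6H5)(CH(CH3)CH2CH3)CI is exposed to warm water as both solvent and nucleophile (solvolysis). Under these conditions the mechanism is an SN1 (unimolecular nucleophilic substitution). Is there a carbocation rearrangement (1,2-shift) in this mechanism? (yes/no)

The first-formed carbocation is tertiary.
No single 1,2-shift to an adjacent carbon would produce a more-substituted cation than the one already present, so no rearrangement occurs.

no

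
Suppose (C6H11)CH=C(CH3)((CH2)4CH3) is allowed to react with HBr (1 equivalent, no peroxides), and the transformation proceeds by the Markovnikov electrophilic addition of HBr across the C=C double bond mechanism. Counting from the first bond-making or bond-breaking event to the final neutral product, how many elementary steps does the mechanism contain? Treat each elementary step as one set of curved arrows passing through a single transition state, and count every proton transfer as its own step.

Step 1: The π electrons of the C=C bond attack a proton of HBr; Markovnikov addition places the new C–H on the less-substituted alkene carbon, so the positive charge ends up on the more-substituted carbon — a tertiary carbocation. The H–Br bond breaks heterolytically, releasing Br⁻.
(No 1,2-shift: no single shift to an adjacent carbon would give a more stable cation.)
Step 2: Nucleophilic attack by Br⁻ on the carbocation completes the addition, giving R–Br.
Total: 2 elementary steps.

2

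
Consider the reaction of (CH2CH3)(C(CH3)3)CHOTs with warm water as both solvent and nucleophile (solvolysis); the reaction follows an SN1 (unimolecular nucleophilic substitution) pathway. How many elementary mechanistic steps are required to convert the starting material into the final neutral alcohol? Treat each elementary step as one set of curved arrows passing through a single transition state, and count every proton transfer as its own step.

Step 1: The C–O bond breaks with both electrons going to the tosylate; TsO⁻ leaves and a secondary carbocation remains.
Step 2: Carbocation rearrangement: a 1,2-methyl shift from the adjacent tert-butyl carbon converts the initially-formed secondary cation into the more stable tertiary cation.
Step 3: A lone pair on the oxygen of H2O attacks the carbocation, forming a new C–O σ-bond and an oxonium ion.
Step 4: Proton transfer from the O–H of the oxonium ion to a solvent molecule delivers the neutral alcohol.
Total: 4 elementary steps.

4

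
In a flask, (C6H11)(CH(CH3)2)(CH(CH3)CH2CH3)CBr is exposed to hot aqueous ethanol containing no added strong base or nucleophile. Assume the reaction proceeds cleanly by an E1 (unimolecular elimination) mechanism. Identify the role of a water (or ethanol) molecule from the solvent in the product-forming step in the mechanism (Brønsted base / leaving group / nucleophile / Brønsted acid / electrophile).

Step 2: A water (or ethanol) molecule (solvent) deprotonates a β-carbon; as the C–H bond breaks, those electrons form the new alkene π bond.
A water (or ethanol) molecule from the solvent in the product-forming step accepts a proton in a proton-transfer step — a Brønsted base.

Brønsted base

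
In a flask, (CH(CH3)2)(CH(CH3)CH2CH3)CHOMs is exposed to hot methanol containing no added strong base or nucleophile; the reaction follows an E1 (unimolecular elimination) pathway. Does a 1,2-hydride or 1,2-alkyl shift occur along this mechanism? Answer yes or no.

The first-formed carbocation is secondary.
The adjacent sec-butyl carbon already bears 2 other carbon substituents and has a hydrogen to migrate; after a 1,2-hydride shift from that carbon the positive charge sits on a tertiary centre.
Tertiary is more stable than secondary, so the shift occurs.

yes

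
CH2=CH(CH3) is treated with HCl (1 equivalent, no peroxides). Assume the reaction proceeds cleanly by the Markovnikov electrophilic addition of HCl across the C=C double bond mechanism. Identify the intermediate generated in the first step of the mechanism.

Step 1: The π electrons of the C=C bond attack a proton of HCl; Markovnikov addition places the new C–H on the less-substituted alkene carbon, so the positive charge ends up on the more-substituted carbon — a secondary carbocation. The H–Cl bond breaks heterolytically, releasing Cl⁻.
After step 1 the species present is a secondary carbocation.

secondary carbocation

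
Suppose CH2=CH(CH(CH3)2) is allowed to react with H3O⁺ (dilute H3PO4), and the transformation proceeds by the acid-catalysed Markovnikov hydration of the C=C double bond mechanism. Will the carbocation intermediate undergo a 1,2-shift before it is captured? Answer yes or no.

The first-formed carbocation is secondary.
The adjacent isopropyl carbon already bears 2 other carbon substituents and has a hydrogen to migrate; after a 1,2-hydride shift from that carbon the positive charge sits on a tertiary centre.
Tertiary is more stable than secondary, so the shift occurs.

yes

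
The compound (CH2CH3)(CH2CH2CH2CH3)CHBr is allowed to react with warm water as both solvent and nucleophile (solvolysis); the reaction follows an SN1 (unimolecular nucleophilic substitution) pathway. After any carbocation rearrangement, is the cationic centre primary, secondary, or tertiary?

secondary

Step 1: Ionisation: the C–Br σ-bond cleaves heterolytically; both bonding electrons depart with Br⁻, leaving a secondary carbocation at the α-carbon.
No single 1,2-shift to an adjacent carbon would give a more-substituted cation, so no rearrangement occurs.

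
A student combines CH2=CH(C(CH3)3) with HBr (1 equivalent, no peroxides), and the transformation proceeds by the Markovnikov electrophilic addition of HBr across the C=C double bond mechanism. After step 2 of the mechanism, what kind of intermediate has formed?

Step 1: Electrophilic addition begins with the π(C=C) electrons forming a bond to the proton of HBr. Following Markovnikov's rule, the resulting cation is secondary. The H–Br bond breaks heterolytically, releasing Br⁻.
Step 2: A 1,2-methyl shift from the adjacent tert-butyl carbon moves the positive charge from the secondary centre to an adjacent carbon, generating a more stable tertiary carbocation.
After step 2 the species present is a tertiary carbocation.

tertiary carbocation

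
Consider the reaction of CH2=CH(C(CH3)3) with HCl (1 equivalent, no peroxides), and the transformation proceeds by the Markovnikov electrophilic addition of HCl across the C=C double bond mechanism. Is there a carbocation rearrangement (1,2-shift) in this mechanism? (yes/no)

yes

The first-formed carbocation is secondary.
The adjacent tert-butyl carbon has no hydrogen but bears methyl groups; migration of one methyl with its bonding pair (a 1,2-methyl shift) places the charge on a tertiary centre.
Tertiary is more stable than secondary, so the shift occurs.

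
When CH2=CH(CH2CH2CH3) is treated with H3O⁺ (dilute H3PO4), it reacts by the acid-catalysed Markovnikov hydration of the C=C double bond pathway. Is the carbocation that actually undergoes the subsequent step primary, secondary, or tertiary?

secondary

Step 1: Electrophilic addition begins with the π(C=C) electrons forming a bond to the proton of H3O⁺. Following Markovnikov's rule, the resulting cation is secondary. H2O is released.
No single 1,2-shift to an adjacent carbon would give a more-substituted cation, so no rearrangement occurs.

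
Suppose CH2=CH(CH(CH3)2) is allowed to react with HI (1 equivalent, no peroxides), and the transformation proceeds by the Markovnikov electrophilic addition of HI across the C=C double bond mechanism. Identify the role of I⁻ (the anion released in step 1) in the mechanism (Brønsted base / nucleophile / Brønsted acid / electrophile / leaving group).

nucleophile

Step 3: Nucleophilic attack by I⁻ on the carbocation completes the addition, giving R–I.
I⁻ (the anion released in step 1) donates an electron pair to form a new σ-bond to carbon — it is the nucleophile.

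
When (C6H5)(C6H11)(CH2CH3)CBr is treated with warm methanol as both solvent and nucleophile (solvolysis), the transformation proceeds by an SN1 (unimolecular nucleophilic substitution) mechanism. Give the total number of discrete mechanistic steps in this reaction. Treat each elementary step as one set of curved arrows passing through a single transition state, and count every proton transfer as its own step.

Step 1: Ionisation: the C–Br σ-bond cleaves heterolytically; both bonding electrons depart with Br⁻, leaving a tertiary carbocation at the α-carbon.
(No 1,2-shift: no single shift to an adjacent carbon would give a more stable cation.)
Step 2: Nucleophilic capture: the oxygen of CH3OH bonds to the cationic carbon, producing an oxonium-ion intermediate.
Step 3: A second solvent molecule removes the proton on oxygen, giving the neutral ether product.
Total: 3 elementary steps.

3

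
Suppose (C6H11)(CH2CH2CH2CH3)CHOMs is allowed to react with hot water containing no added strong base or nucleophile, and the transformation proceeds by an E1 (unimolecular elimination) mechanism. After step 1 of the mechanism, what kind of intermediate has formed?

Step 1: Rate-determining heterolysis of the C–O bond gives MsO⁻ and a secondary carbocation.
After step 1 the species present is a secondary carbocation.

secondary carbocation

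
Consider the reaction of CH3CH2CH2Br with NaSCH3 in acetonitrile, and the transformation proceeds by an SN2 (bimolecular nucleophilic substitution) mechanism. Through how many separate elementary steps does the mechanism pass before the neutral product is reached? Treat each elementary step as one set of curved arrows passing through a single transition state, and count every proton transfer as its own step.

1

Step 1: Backside attack by CH3S⁻ on the carbon bearing the bromide: the new C–S bond forms as the C–Br bond breaks, with Walden inversion at carbon.
Total: 1 elementary step.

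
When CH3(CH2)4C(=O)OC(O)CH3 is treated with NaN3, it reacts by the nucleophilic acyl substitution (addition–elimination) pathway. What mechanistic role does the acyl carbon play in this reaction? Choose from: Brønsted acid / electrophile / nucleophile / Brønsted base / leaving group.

Step 1: A lone pair on the N of N3⁻ attacks the electrophilic acyl carbon; the π(C=O) electrons move onto oxygen, giving a tetrahedral intermediate.
The acyl carbon accepts an electron pair into an empty or π* orbital — it is the electrophile.

electrophile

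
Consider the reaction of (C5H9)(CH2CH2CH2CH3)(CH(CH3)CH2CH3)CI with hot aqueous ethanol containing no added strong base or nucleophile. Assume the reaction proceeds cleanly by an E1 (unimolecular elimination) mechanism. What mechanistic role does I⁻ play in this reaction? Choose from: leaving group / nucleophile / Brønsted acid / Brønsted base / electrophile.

Step 1: Ionisation: the C–I σ-bond cleaves heterolytically; both bonding electrons depart with I⁻, leaving a tertiary carbocation at the α-carbon.
I⁻ departs with both electrons of the breaking σ-bond — that is the definition of a leaving group.

leaving group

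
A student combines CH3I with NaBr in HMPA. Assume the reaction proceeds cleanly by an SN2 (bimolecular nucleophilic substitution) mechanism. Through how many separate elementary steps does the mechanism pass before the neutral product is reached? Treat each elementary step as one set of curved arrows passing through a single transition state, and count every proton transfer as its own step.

Step 1: Br⁻ attacks the back face of the α-carbon while I⁻ departs with the C–I bonding pair — a single concerted displacement through a pentacoordinate transition state.
Total: 1 elementary step.

1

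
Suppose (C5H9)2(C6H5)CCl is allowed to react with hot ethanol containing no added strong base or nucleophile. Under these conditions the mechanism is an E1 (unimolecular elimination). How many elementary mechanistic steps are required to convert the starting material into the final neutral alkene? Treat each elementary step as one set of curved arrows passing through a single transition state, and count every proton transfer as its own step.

Step 1: Unassisted departure of Cl⁻ (taking the C–Cl bonding pair) generates a tertiary carbocation.
(No 1,2-shift: no single shift to an adjacent carbon would give a more stable cation.)
Step 2: A weak base (an ethanol molecule from the solvent) removes a proton from a carbon adjacent to the cationic centre; the electrons of that C–H bond become the new π(C=C) bond, giving the alkene.
Total: 2 elementary steps.

2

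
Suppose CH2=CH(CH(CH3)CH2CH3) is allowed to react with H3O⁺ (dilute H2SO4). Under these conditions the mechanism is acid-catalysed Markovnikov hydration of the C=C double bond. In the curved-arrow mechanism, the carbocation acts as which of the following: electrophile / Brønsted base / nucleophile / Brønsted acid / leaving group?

Step 3: A lone pair on the oxygen of H2O attacks the carbocation, forming a C–O bond and an oxonium ion (a protonated alcohol).
The carbocation accepts an electron pair into an empty or π* orbital — it is the electrophile.

electrophile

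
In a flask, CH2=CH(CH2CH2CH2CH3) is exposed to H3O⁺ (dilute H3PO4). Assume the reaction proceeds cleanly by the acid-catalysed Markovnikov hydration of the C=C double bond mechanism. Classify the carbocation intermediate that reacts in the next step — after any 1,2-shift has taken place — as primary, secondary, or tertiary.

secondary

Step 1: The π electrons of the C=C bond attack a proton of H3O⁺; Markovnikov addition places the new C–H on the less-substituted alkene carbon, so the positive charge ends up on the more-substituted carbon — a secondary carbocation. H2O is released.
No single 1,2-shift to an adjacent carbon would give a more-substituted cation, so no rearrangement occurs.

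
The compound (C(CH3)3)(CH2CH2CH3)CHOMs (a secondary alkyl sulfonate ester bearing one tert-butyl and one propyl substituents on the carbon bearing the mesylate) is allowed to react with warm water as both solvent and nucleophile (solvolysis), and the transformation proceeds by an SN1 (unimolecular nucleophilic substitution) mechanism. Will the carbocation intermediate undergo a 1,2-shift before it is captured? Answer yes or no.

yes

The first-formed carbocation is secondary.
The adjacent tert-butyl carbon has no hydrogen but bears methyl groups; migration of one methyl with its bonding pair (a 1,2-methyl shift) places the charge on a tertiary centre.
Tertiary is more stable than secondary, so the shift occurs.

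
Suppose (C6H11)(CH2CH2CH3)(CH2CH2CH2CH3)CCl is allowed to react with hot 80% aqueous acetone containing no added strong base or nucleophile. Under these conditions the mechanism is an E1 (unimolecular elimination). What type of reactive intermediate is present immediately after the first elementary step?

Step 1: The C–Cl bond breaks with both electrons going to the chloride; Cl⁻ leaves and a tertiary carbocation remains.
After step 1 the species present is a tertiary carbocation.

tertiary carbocation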